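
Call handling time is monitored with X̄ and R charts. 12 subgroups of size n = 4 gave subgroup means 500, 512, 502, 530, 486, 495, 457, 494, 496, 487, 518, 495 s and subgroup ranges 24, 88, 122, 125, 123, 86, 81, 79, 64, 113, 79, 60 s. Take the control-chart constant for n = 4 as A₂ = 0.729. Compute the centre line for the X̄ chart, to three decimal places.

497.667

X̄̄ = (500 + 512 + 502 + 530 + 486 + 495 + 457 + 494 + 496 + 487 + 518 + 495) / 12 = 5972.0000 / 12 = 497.6667
CL = X̄̄ = 497.6667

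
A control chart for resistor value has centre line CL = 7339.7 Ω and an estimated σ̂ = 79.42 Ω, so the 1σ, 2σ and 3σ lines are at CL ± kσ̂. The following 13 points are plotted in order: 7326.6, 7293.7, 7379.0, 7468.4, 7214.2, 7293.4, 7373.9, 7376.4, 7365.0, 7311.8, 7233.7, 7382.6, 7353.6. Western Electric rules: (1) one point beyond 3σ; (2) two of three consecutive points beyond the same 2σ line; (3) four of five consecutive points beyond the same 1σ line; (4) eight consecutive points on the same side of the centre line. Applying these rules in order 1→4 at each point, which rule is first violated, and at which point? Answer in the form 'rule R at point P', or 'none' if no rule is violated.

none

Zone of each point (C = within 1σ̂, B = 1σ̂–2σ̂, A = 2σ̂–3σ̂, * = beyond 3σ̂; sign = side of CL): 1:-C, 2:-C, 3:+C, 4:+B, 5:-B, 6:-C, 7:+C, 8:+C, 9:+C, 10:-C, 11:-B, 12:+C, 13:+C
No rule fires across all 13 points.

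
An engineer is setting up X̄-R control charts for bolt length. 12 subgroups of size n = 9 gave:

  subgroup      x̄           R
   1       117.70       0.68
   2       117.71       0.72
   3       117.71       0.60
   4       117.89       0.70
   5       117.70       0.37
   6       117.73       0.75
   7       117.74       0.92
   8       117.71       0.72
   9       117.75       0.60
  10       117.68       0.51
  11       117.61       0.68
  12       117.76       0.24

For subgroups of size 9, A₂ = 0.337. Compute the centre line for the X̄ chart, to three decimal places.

X̄̄ = (117.70 + 117.71 + 117.71 + 117.89 + 117.70 + 117.73 + 117.74 + 117.71 + 117.75 + 117.68 + 117.61 + 117.76) / 12 = 1412.6900 / 12 = 117.7242
CL = X̄̄ = 117.7242

117.724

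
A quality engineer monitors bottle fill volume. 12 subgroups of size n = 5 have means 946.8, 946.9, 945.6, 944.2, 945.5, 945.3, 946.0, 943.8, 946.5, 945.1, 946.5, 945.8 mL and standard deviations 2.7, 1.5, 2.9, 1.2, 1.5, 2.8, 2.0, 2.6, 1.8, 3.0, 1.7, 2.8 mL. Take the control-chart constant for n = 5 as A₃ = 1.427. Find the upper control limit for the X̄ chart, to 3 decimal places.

X̄̄ = (946.8 + 946.9 + 945.6 + 944.2 + 945.5 + 945.3 + 946.0 + 943.8 + 946.5 + 945.1 + 946.5 + 945.8) / 12 = 945.6667
s̄ = (2.7 + 1.5 + 2.9 + 1.2 + 1.5 + 2.8 + 2.0 + 2.6 + 1.8 + 3.0 + 1.7 + 2.8) / 12 = 2.2083
UCL = X̄̄ + A₃·s̄ = 945.6667 + 1.427 × 2.2083 = 948.8180

948.818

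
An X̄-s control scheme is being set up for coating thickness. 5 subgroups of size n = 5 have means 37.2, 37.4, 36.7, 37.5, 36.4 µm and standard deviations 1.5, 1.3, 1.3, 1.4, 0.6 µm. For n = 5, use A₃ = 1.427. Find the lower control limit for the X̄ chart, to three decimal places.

35.299

X̄̄ = (37.2 + 37.4 + 36.7 + 37.5 + 36.4) / 5 = 37.0400
s̄ = (1.5 + 1.3 + 1.3 + 1.4 + 0.6) / 5 = 1.2200
LCL = X̄̄ − A₃·s̄ = 37.0400 − 1.427 × 1.2200 = 35.2991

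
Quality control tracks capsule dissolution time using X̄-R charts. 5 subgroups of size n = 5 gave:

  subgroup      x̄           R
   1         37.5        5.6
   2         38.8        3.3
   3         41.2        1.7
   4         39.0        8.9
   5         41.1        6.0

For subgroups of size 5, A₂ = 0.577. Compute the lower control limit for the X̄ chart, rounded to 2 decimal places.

36.58

X̄̄ = (37.5 + 38.8 + 41.2 + 39.0 + 41.1) / 5 = 197.6000 / 5 = 39.5200
R̄ = (5.6 + 3.3 + 1.7 + 8.9 + 6.0) / 5 = 25.5000 / 5 = 5.1000
LCL = X̄̄ − A₂·R̄ = 39.5200 − 0.577 × 5.1000 = 36.5773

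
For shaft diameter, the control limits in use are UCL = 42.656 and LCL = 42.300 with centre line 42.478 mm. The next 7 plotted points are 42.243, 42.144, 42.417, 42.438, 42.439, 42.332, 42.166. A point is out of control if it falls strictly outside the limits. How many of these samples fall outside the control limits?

3

Compare each point to [42.300, 42.656]: sample 1 = 42.243 < LCL; sample 2 = 42.144 < LCL; sample 7 = 42.166 < LCL.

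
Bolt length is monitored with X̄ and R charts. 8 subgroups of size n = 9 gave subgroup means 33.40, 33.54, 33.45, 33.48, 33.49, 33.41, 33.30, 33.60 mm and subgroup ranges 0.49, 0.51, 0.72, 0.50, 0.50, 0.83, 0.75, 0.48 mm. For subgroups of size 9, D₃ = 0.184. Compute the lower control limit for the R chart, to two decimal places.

R̄ = (0.49 + 0.51 + 0.72 + 0.50 + 0.50 + 0.83 + 0.75 + 0.48) / 8 = 4.7800 / 8 = 0.5975
LCL_R = D₃·R̄ = 0.184 × 0.5975 = 0.1099

0.11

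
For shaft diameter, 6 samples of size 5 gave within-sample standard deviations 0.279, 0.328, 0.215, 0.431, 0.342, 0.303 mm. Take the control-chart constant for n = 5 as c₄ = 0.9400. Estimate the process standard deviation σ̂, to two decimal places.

0.34

s̄ = (0.279 + 0.328 + 0.215 + 0.431 + 0.342 + 0.303) / 6 = 0.3163
σ̂ = s̄ / c₄ = 0.3163 / 0.9400 = 0.3365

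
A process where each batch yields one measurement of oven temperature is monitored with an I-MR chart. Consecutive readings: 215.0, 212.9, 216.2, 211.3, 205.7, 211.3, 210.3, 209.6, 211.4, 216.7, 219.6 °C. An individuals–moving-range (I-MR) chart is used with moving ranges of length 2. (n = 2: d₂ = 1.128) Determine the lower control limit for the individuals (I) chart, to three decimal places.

X̄ = (215.0 + 212.9 + 216.2 + 211.3 + 205.7 + 211.3 + 210.3 + 209.6 + 211.4 + 216.7 + 219.6) / 11 = 212.7273
Moving ranges: 2.1, 3.3, 4.9, 5.6, 5.6, 1.0, 0.7, 1.8, 5.3, 2.9; M̄R̄ = 33.2000 / 10 = 3.3200
LCL = X̄ − 3·M̄R̄/d₂ = 212.7273 − 3 × 3.3200 / 1.128 = 203.8975

203.897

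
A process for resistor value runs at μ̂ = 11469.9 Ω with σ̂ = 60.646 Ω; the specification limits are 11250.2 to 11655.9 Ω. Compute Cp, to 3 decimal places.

Cp = (USL − LSL) / (6σ̂) = (11655.9 − 11250.2) / (6 × 60.646) = 405.7000 / 363.8760 = 1.1149

1.115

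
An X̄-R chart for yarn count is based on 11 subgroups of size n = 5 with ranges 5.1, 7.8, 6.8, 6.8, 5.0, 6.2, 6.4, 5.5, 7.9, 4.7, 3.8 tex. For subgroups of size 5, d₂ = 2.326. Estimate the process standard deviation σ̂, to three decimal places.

2.580

R̄ = (5.1 + 7.8 + 6.8 + 6.8 + 5.0 + 6.2 + 6.4 + 5.5 + 7.9 + 4.7 + 3.8) / 11 = 6.0000
σ̂ = R̄ / d₂ = 6.0000 / 2.326 = 2.5795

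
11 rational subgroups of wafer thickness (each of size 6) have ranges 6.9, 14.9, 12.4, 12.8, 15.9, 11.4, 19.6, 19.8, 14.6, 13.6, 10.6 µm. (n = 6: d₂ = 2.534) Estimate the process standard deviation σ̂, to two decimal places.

5.47

R̄ = (6.9 + 14.9 + 12.4 + 12.8 + 15.9 + 11.4 + 19.6 + 19.8 + 14.6 + 13.6 + 10.6) / 11 = 13.8636
σ̂ = R̄ / d₂ = 13.8636 / 2.534 = 5.4710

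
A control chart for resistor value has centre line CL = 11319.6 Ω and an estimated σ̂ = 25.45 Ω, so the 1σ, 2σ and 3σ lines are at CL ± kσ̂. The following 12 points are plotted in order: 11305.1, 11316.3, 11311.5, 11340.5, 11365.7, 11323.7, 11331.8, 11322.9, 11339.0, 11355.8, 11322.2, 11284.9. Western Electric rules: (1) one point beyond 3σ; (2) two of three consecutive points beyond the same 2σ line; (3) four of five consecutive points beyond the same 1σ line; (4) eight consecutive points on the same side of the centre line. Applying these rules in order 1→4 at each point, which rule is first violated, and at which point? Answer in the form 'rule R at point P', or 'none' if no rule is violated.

Zone of each point (C = within 1σ̂, B = 1σ̂–2σ̂, A = 2σ̂–3σ̂, * = beyond 3σ̂; sign = side of CL): 1:-C, 2:-C, 3:-C, 4:+C, 5:+B, 6:+C, 7:+C, 8:+C, 9:+C, 10:+B, 11:+C, 12:-B
Rule 4 (eight consecutive points on the same side of the centre line) is satisfied at point 11.

rule 4 at point 11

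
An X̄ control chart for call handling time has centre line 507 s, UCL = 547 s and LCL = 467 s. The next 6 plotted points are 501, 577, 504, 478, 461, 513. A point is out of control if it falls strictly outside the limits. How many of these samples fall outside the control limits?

Compare each point to [467, 547]: sample 2 = 577 > UCL; sample 5 = 461 < LCL.

2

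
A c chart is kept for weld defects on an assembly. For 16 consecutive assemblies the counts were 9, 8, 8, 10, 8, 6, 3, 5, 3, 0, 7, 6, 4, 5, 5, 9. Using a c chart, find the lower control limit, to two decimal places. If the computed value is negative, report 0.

0.00

c̄ = (9 + 8 + 8 + 10 + 8 + 6 + 3 + 5 + 3 + 0 + 7 + 6 + 4 + 5 + 5 + 9) / 16 = 96 / 16 = 6.0000
LCL = c̄ − 3√c̄ = 6.0000 − 3 × 2.4495 = -1.3485 → 0 (cannot be negative)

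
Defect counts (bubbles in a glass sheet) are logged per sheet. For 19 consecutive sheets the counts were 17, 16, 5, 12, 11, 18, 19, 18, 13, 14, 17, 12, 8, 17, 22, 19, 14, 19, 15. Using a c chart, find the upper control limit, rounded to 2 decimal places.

26.69

c̄ = (17 + 16 + 5 + 12 + 11 + 18 + 19 + 18 + 13 + 14 + 17 + 12 + 8 + 17 + 22 + 19 + 14 + 19 + 15) / 19 = 286 / 19 = 15.0526
UCL = c̄ + 3√c̄ = 15.0526 + 3 × √15.0526 = 15.0526 + 3 × 3.8798 = 26.6919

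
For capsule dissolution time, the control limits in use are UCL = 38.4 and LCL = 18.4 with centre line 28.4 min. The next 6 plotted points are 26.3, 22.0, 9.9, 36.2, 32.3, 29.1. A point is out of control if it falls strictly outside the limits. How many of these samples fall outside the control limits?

1

Compare each point to [18.4, 38.4]: sample 3 = 9.9 < LCL.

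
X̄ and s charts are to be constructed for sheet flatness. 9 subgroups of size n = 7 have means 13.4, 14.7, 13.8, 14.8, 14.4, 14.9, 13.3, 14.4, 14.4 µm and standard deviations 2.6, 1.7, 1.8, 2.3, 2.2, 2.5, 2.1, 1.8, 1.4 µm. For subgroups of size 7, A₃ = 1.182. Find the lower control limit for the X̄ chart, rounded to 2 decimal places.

11.82

X̄̄ = (13.4 + 14.7 + 13.8 + 14.8 + 14.4 + 14.9 + 13.3 + 14.4 + 14.4) / 9 = 14.2333
s̄ = (2.6 + 1.7 + 1.8 + 2.3 + 2.2 + 2.5 + 2.1 + 1.8 + 1.4) / 9 = 2.0444
LCL = X̄̄ − A₃·s̄ = 14.2333 − 1.182 × 2.0444 = 11.8168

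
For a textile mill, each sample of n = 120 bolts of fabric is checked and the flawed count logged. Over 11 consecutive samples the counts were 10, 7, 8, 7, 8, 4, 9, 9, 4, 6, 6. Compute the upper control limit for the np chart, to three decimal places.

p̄ = Σdᵢ / (k·n) = 78 / (11 × 120) = 0.05909
UCL = np̄ + 3·√(np̄(1−p̄)) = 7.0909 + 3 × √(7.0909×0.94091) = 7.0909 + 3 × 2.5830 = 14.8399

14.840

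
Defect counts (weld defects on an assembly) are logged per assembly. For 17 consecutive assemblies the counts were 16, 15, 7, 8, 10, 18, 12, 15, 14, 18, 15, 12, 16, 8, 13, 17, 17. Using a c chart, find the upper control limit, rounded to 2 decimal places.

c̄ = (16 + 15 + 7 + 8 + 10 + 18 + 12 + 15 + 14 + 18 + 15 + 12 + 16 + 8 + 13 + 17 + 17) / 17 = 231 / 17 = 13.5882
UCL = c̄ + 3√c̄ = 13.5882 + 3 × √13.5882 = 13.5882 + 3 × 3.6862 = 24.6469

24.65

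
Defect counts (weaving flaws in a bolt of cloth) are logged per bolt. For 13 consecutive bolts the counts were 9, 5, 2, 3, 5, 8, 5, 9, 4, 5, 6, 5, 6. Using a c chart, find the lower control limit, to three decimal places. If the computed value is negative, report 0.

0.000

c̄ = (9 + 5 + 2 + 3 + 5 + 8 + 5 + 9 + 4 + 5 + 6 + 5 + 6) / 13 = 72 / 13 = 5.5385
LCL = c̄ − 3√c̄ = 5.5385 − 3 × 2.3534 = -1.5217 → 0 (cannot be negative)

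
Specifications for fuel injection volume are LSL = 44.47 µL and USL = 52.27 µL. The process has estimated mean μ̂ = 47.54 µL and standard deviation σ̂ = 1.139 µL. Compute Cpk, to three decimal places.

Cpu = (USL − μ̂) / (3σ̂) = (52.27 − 47.54) / (3 × 1.139) = 1.3843; Cpl = (μ̂ − LSL) / (3σ̂) = (47.54 − 44.47) / (3 × 1.139) = 0.8984; Cpk = min(Cpu, Cpl) = 0.8984

0.898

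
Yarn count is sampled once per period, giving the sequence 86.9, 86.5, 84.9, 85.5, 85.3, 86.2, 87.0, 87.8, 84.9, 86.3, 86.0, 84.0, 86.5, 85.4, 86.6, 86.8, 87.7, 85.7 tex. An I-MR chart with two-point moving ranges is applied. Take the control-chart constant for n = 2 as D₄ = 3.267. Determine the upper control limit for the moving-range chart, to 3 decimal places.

Moving ranges: 0.4, 1.6, 0.6, 0.2, 0.9, 0.8, 0.8, 2.9, 1.4, 0.3, 2.0, 2.5, 1.1, 1.2, 0.2, 0.9, 2.0; M̄R̄ = 19.8000 / 17 = 1.1647
UCL_MR = D₄·M̄R̄ = 3.267 × 1.1647 = 3.8051

3.805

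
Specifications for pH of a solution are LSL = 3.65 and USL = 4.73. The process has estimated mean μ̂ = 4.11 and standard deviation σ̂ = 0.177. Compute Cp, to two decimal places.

Cp = (USL − LSL) / (6σ̂) = (4.73 − 3.65) / (6 × 0.177) = 1.0800 / 1.0620 = 1.0169

1.02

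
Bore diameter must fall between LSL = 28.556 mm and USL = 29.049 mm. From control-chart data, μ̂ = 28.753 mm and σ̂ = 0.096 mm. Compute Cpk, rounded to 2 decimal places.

Cpu = (USL − μ̂) / (3σ̂) = (29.049 − 28.753) / (3 × 0.096) = 1.0278; Cpl = (μ̂ − LSL) / (3σ̂) = (28.753 − 28.556) / (3 × 0.096) = 0.6840; Cpk = min(Cpu, Cpl) = 0.6840

0.68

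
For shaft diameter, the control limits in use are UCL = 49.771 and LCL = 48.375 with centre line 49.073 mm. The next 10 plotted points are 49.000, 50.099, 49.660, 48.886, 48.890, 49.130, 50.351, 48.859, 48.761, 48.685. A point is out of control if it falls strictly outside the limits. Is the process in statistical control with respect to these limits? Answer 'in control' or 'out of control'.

Compare each point to [48.375, 49.771]: sample 2 = 50.099 > UCL; sample 7 = 50.351 > UCL.

out of control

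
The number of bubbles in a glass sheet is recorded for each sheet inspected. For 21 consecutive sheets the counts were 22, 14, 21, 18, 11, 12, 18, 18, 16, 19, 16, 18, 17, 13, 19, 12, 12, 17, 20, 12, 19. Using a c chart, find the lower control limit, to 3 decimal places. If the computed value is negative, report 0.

c̄ = (22 + 14 + 21 + 18 + 11 + 12 + 18 + 18 + 16 + 19 + 16 + 18 + 17 + 13 + 19 + 12 + 12 + 17 + 20 + 12 + 19) / 21 = 344 / 21 = 16.3810
LCL = c̄ − 3√c̄ = 16.3810 − 3 × 4.0473 = 4.2389

4.239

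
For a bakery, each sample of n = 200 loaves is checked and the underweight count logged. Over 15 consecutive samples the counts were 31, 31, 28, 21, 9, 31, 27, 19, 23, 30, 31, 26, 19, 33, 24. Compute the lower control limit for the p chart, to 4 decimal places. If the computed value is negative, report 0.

0.0569

p̄ = Σdᵢ / (k·n) = 383 / (15 × 200) = 0.12767
LCL = p̄ − 3·√(p̄(1−p̄)/n) = 0.12767 − 3 × 0.02360 = 0.05687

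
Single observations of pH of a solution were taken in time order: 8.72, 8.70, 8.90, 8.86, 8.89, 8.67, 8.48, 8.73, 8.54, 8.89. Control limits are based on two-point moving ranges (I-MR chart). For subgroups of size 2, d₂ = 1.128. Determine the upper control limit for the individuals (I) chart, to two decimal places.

9.18

X̄ = (8.72 + 8.70 + 8.90 + 8.86 + 8.89 + 8.67 + 8.48 + 8.73 + 8.54 + 8.89) / 10 = 8.7380
Moving ranges: 0.02, 0.20, 0.04, 0.03, 0.22, 0.19, 0.25, 0.19, 0.35; M̄R̄ = 1.4900 / 9 = 0.1656
UCL = X̄ + 3·M̄R̄/d₂ = 8.7380 + 3 × 0.1656 / 1.128 = 9.1783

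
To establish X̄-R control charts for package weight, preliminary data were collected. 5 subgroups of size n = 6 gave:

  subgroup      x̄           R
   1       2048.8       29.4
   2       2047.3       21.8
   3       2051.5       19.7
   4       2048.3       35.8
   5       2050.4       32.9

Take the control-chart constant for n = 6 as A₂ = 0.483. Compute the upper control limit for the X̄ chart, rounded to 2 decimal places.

X̄̄ = (2048.8 + 2047.3 + 2051.5 + 2048.3 + 2050.4) / 5 = 10246.3000 / 5 = 2049.2600
R̄ = (29.4 + 21.8 + 19.7 + 35.8 + 32.9) / 5 = 139.6000 / 5 = 27.9200
UCL = X̄̄ + A₂·R̄ = 2049.2600 + 0.483 × 27.9200 = 2062.7454

2062.75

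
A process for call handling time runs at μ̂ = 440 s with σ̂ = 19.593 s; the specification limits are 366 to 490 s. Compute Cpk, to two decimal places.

0.85

Cpu = (USL − μ̂) / (3σ̂) = (490 − 440) / (3 × 19.593) = 0.8506; Cpl = (μ̂ − LSL) / (3σ̂) = (440 − 366) / (3 × 19.593) = 1.2590; Cpk = min(Cpu, Cpl) = 0.8506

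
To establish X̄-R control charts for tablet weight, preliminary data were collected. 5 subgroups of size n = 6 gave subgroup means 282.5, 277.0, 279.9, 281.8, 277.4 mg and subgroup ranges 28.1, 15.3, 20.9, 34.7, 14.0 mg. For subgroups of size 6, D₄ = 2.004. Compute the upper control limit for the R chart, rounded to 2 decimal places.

R̄ = (28.1 + 15.3 + 20.9 + 34.7 + 14.0) / 5 = 113.0000 / 5 = 22.6000
UCL_R = D₄·R̄ = 2.004 × 22.6000 = 45.2904

45.29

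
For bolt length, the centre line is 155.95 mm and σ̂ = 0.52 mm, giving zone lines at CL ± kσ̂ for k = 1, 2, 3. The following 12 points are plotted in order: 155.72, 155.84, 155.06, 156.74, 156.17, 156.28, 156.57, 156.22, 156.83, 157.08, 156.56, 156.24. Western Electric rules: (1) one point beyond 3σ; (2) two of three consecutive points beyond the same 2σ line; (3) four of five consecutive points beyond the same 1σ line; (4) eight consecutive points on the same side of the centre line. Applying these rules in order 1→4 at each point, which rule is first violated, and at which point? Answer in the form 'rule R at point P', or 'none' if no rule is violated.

rule 3 at point 11

Zone of each point (C = within 1σ̂, B = 1σ̂–2σ̂, A = 2σ̂–3σ̂, * = beyond 3σ̂; sign = side of CL): 1:-C, 2:-C, 3:-B, 4:+B, 5:+C, 6:+C, 7:+B, 8:+C, 9:+B, 10:+A, 11:+B, 12:+C
Rule 3 (four of five consecutive points beyond the same 1σ limit) is satisfied at point 11.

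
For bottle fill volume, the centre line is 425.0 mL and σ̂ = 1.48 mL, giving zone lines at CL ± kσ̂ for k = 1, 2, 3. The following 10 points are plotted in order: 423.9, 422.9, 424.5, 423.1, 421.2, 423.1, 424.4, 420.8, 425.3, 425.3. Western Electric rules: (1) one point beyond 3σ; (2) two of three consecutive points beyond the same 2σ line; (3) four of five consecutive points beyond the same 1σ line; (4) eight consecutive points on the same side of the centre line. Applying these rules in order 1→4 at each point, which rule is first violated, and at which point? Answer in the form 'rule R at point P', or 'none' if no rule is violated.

Zone of each point (C = within 1σ̂, B = 1σ̂–2σ̂, A = 2σ̂–3σ̂, * = beyond 3σ̂; sign = side of CL): 1:-C, 2:-B, 3:-C, 4:-B, 5:-A, 6:-B, 7:-C, 8:-A, 9:+C, 10:+C
Rule 3 (four of five consecutive points beyond the same 1σ limit) is satisfied at point 6.

rule 3 at point 6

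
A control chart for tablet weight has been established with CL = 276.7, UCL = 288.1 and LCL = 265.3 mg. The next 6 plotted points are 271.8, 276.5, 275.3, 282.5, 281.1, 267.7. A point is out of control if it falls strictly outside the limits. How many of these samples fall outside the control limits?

All 6 points lie within [265.3, 288.1].

0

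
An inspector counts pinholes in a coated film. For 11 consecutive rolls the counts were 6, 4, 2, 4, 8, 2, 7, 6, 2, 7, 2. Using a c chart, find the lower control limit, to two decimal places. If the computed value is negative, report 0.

c̄ = (6 + 4 + 2 + 4 + 8 + 2 + 7 + 6 + 2 + 7 + 2) / 11 = 50 / 11 = 4.5455
LCL = c̄ − 3√c̄ = 4.5455 − 3 × 2.1320 = -1.8506 → 0 (cannot be negative)

0.00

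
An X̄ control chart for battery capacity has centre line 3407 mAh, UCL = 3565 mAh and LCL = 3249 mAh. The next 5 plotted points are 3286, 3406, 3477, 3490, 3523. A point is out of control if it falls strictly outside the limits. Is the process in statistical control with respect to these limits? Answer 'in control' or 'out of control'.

in control

All 5 points lie within [3249, 3565].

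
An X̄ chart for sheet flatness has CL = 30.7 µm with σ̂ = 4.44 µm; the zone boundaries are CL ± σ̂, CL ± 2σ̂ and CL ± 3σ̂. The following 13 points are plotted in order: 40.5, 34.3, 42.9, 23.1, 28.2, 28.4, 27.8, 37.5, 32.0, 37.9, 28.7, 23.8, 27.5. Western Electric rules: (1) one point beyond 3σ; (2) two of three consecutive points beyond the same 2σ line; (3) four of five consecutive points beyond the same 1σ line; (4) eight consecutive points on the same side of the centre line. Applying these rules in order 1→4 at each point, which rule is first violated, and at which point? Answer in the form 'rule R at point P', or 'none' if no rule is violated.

Zone of each point (C = within 1σ̂, B = 1σ̂–2σ̂, A = 2σ̂–3σ̂, * = beyond 3σ̂; sign = side of CL): 1:+A, 2:+C, 3:+A, 4:-B, 5:-C, 6:-C, 7:-C, 8:+B, 9:+C, 10:+B, 11:-C, 12:-B, 13:-C
Rule 2 (two of three consecutive points beyond the same 2σ limit) is satisfied at point 3.

rule 2 at point 3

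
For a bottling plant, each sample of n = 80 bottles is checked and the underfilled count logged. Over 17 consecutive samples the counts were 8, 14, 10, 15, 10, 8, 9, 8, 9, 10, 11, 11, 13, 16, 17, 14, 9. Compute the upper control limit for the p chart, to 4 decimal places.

p̄ = Σdᵢ / (k·n) = 192 / (17 × 80) = 0.14118
UCL = p̄ + 3·√(p̄(1−p̄)/n) = 0.14118 + 3 × √(0.14118×0.85882/80) = 0.14118 + 3 × 0.03893 = 0.25797

0.2580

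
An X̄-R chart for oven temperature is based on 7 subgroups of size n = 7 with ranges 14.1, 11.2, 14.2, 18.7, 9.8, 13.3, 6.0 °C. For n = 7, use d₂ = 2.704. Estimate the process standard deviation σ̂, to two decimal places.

R̄ = (14.1 + 11.2 + 14.2 + 18.7 + 9.8 + 13.3 + 6.0) / 7 = 12.4714
σ̂ = R̄ / d₂ = 12.4714 / 2.704 = 4.6122

4.61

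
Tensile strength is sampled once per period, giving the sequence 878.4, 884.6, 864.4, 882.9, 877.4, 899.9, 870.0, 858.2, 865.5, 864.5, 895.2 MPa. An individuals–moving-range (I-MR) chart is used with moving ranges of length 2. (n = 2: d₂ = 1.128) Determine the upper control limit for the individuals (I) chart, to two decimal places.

X̄ = (878.4 + 884.6 + 864.4 + 882.9 + 877.4 + 899.9 + 870.0 + 858.2 + 865.5 + 864.5 + 895.2) / 11 = 876.4545
Moving ranges: 6.2, 20.2, 18.5, 5.5, 22.5, 29.9, 11.8, 7.3, 1.0, 30.7; M̄R̄ = 153.6000 / 10 = 15.3600
UCL = X̄ + 3·M̄R̄/d₂ = 876.4545 + 3 × 15.3600 / 1.128 = 917.3056

917.31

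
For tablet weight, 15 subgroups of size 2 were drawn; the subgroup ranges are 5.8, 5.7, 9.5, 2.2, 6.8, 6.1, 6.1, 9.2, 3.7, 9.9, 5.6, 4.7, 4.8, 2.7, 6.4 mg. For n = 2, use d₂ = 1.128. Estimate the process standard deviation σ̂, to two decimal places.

R̄ = (5.8 + 5.7 + 9.5 + 2.2 + 6.8 + 6.1 + 6.1 + 9.2 + 3.7 + 9.9 + 5.6 + 4.7 + 4.8 + 2.7 + 6.4) / 15 = 5.9467
σ̂ = R̄ / d₂ = 5.9467 / 1.128 = 5.2719

5.27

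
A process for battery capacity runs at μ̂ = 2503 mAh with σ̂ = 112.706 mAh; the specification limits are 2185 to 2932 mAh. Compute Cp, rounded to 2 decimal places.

Cp = (USL − LSL) / (6σ̂) = (2932 − 2185) / (6 × 112.706) = 747.0000 / 676.2360 = 1.1046

1.10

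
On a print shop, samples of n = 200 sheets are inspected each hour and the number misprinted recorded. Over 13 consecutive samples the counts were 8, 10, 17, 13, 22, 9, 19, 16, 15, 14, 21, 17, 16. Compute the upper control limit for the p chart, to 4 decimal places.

0.1319

p̄ = Σdᵢ / (k·n) = 197 / (13 × 200) = 0.07577
UCL = p̄ + 3·√(p̄(1−p̄)/n) = 0.07577 + 3 × √(0.07577×0.92423/200) = 0.07577 + 3 × 0.01871 = 0.13191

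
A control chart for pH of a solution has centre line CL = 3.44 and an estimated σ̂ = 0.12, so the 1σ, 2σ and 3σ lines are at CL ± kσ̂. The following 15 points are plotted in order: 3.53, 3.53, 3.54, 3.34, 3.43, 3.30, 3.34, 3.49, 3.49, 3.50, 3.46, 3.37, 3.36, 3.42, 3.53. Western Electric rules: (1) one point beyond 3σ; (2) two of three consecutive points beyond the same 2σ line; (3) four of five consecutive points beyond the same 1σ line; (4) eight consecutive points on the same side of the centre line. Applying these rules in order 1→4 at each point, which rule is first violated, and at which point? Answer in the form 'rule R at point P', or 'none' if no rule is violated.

none

Zone of each point (C = within 1σ̂, B = 1σ̂–2σ̂, A = 2σ̂–3σ̂, * = beyond 3σ̂; sign = side of CL): 1:+C, 2:+C, 3:+C, 4:-C, 5:-C, 6:-B, 7:-C, 8:+C, 9:+C, 10:+C, 11:+C, 12:-C, 13:-C, 14:-C, 15:+C
No rule fires across all 15 points.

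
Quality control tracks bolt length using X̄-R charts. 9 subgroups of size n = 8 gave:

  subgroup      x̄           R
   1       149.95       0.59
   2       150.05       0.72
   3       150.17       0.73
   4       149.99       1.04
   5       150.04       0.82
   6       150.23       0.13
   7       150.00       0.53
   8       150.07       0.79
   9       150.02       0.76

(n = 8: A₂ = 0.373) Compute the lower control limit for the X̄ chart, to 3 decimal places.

149.805

X̄̄ = (149.95 + 150.05 + 150.17 + 149.99 + 150.04 + 150.23 + 150.00 + 150.07 + 150.02) / 9 = 1350.5200 / 9 = 150.0578
R̄ = (0.59 + 0.72 + 0.73 + 1.04 + 0.82 + 0.13 + 0.53 + 0.79 + 0.76) / 9 = 6.1100 / 9 = 0.6789
LCL = X̄̄ − A₂·R̄ = 150.0578 − 0.373 × 0.6789 = 149.8046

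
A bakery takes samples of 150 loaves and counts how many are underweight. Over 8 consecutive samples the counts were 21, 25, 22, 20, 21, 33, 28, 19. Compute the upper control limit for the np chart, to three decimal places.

37.009

p̄ = Σdᵢ / (k·n) = 189 / (8 × 150) = 0.15750
UCL = np̄ + 3·√(np̄(1−p̄)) = 23.6250 + 3 × √(23.6250×0.84250) = 23.6250 + 3 × 4.4614 = 37.0092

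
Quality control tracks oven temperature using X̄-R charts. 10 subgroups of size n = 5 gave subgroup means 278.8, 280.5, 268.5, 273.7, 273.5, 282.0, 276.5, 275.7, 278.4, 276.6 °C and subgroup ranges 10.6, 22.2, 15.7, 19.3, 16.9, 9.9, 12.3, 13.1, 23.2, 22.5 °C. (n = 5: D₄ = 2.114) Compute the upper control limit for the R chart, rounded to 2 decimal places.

R̄ = (10.6 + 22.2 + 15.7 + 19.3 + 16.9 + 9.9 + 12.3 + 13.1 + 23.2 + 22.5) / 10 = 165.7000 / 10 = 16.5700
UCL_R = D₄·R̄ = 2.114 × 16.5700 = 35.0290

35.03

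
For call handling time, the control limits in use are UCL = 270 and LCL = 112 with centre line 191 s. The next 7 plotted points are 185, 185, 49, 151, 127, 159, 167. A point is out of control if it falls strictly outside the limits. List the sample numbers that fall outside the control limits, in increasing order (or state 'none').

3

Compare each point to [112, 270]: sample 3 = 49 < LCL.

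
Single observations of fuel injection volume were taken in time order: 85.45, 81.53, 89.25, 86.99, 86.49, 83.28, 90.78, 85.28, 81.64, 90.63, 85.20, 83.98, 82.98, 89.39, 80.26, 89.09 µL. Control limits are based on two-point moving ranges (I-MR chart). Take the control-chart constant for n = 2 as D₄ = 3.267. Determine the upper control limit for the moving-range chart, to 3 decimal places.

16.392

Moving ranges: 3.92, 7.72, 2.26, 0.50, 3.21, 7.50, 5.50, 3.64, 8.99, 5.43, 1.22, 1.00, 6.41, 9.13, 8.83; M̄R̄ = 75.2600 / 15 = 5.0173
UCL_MR = D₄·M̄R̄ = 3.267 × 5.0173 = 16.3916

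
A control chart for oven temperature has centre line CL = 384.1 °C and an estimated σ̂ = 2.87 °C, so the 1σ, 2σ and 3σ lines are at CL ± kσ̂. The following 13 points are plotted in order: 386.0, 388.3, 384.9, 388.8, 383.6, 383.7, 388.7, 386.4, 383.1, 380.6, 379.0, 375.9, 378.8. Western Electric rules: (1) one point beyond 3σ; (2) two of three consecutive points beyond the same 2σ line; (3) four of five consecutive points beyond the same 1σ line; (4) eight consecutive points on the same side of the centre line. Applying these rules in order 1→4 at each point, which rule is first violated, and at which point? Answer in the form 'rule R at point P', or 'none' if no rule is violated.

rule 3 at point 13

Zone of each point (C = within 1σ̂, B = 1σ̂–2σ̂, A = 2σ̂–3σ̂, * = beyond 3σ̂; sign = side of CL): 1:+C, 2:+B, 3:+C, 4:+B, 5:-C, 6:-C, 7:+B, 8:+C, 9:-C, 10:-B, 11:-B, 12:-A, 13:-B
Rule 3 (four of five consecutive points beyond the same 1σ limit) is satisfied at point 13.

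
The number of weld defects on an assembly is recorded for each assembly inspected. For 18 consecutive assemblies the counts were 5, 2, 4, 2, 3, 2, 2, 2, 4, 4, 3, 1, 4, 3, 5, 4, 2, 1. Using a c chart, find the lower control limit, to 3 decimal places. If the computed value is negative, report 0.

c̄ = (5 + 2 + 4 + 2 + 3 + 2 + 2 + 2 + 4 + 4 + 3 + 1 + 4 + 3 + 5 + 4 + 2 + 1) / 18 = 53 / 18 = 2.9444
LCL = c̄ − 3√c̄ = 2.9444 − 3 × 1.7159 = -2.2034 → 0 (cannot be negative)

0.000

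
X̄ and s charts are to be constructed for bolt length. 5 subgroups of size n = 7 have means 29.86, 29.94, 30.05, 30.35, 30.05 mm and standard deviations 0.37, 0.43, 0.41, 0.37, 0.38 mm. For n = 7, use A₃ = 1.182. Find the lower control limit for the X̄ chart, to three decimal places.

X̄̄ = (29.86 + 29.94 + 30.05 + 30.35 + 30.05) / 5 = 30.0500
s̄ = (0.37 + 0.43 + 0.41 + 0.37 + 0.38) / 5 = 0.3920
LCL = X̄̄ − A₃·s̄ = 30.0500 − 1.182 × 0.3920 = 29.5867

29.587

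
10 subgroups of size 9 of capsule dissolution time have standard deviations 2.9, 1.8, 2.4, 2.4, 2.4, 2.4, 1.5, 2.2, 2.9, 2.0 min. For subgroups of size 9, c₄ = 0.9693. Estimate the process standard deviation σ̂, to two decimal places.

s̄ = (2.9 + 1.8 + 2.4 + 2.4 + 2.4 + 2.4 + 1.5 + 2.2 + 2.9 + 2.0) / 10 = 2.2900
σ̂ = s̄ / c₄ = 2.2900 / 0.9693 = 2.3625

2.36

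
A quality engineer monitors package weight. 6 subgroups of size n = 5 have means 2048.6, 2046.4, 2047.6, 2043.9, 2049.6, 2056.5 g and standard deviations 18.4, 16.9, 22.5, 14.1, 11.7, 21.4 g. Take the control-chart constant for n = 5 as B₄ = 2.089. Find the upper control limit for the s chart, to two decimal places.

36.56

s̄ = (18.4 + 16.9 + 22.5 + 14.1 + 11.7 + 21.4) / 6 = 17.5000
UCL_s = B₄·s̄ = 2.089 × 17.5000 = 36.5575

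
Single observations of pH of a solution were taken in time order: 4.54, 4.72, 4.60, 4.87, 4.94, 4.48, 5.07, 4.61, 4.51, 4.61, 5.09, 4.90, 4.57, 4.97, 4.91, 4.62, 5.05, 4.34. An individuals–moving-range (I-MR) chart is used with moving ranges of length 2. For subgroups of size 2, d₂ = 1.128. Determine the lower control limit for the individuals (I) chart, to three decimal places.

X̄ = (4.54 + 4.72 + 4.60 + 4.87 + 4.94 + 4.48 + 5.07 + 4.61 + 4.51 + 4.61 + 5.09 + 4.90 + 4.57 + 4.97 + 4.91 + 4.62 + 5.05 + 4.34) / 18 = 4.7444
Moving ranges: 0.18, 0.12, 0.27, 0.07, 0.46, 0.59, 0.46, 0.10, 0.10, 0.48, 0.19, 0.33, 0.40, 0.06, 0.29, 0.43, 0.71; M̄R̄ = 5.2400 / 17 = 0.3082
LCL = X̄ − 3·M̄R̄/d₂ = 4.7444 − 3 × 0.3082 / 1.128 = 3.9247

3.925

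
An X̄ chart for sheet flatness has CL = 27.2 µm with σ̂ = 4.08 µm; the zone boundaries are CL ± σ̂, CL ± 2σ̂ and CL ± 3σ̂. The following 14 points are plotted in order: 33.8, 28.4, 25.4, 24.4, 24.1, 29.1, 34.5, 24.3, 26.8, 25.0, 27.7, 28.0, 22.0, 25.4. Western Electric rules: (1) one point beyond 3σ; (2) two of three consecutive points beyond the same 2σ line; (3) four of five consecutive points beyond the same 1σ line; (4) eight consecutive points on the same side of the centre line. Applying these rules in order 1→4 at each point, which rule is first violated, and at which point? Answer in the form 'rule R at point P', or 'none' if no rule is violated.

Zone of each point (C = within 1σ̂, B = 1σ̂–2σ̂, A = 2σ̂–3σ̂, * = beyond 3σ̂; sign = side of CL): 1:+B, 2:+C, 3:-C, 4:-C, 5:-C, 6:+C, 7:+B, 8:-C, 9:-C, 10:-C, 11:+C, 12:+C, 13:-B, 14:-C
No rule fires across all 14 points.

none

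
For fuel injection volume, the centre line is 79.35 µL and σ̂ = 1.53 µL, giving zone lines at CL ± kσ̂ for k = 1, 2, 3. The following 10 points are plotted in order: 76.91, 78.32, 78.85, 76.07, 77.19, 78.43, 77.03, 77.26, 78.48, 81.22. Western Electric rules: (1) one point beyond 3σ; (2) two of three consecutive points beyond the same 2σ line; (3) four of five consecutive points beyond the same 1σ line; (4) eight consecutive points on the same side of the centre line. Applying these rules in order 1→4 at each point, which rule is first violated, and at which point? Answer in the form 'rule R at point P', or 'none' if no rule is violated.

Zone of each point (C = within 1σ̂, B = 1σ̂–2σ̂, A = 2σ̂–3σ̂, * = beyond 3σ̂; sign = side of CL): 1:-B, 2:-C, 3:-C, 4:-A, 5:-B, 6:-C, 7:-B, 8:-B, 9:-C, 10:+B
Rule 3 (four of five consecutive points beyond the same 1σ limit) is satisfied at point 8.

rule 3 at point 8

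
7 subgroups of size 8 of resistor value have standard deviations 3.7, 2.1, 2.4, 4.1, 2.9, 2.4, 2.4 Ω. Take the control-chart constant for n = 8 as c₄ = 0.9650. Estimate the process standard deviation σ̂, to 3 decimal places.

s̄ = (3.7 + 2.1 + 2.4 + 4.1 + 2.9 + 2.4 + 2.4) / 7 = 2.8571
σ̂ = s̄ / c₄ = 2.8571 / 0.9650 = 2.9608

2.961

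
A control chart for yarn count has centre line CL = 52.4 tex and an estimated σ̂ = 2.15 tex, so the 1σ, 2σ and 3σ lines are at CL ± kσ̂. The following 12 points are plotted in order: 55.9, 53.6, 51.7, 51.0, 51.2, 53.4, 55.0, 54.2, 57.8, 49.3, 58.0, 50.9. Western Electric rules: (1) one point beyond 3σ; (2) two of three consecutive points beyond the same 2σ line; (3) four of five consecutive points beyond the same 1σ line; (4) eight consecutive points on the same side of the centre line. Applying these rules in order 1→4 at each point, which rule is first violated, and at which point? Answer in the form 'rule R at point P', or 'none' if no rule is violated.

Zone of each point (C = within 1σ̂, B = 1σ̂–2σ̂, A = 2σ̂–3σ̂, * = beyond 3σ̂; sign = side of CL): 1:+B, 2:+C, 3:-C, 4:-C, 5:-C, 6:+C, 7:+B, 8:+C, 9:+A, 10:-B, 11:+A, 12:-C
Rule 2 (two of three consecutive points beyond the same 2σ limit) is satisfied at point 11.

rule 2 at point 11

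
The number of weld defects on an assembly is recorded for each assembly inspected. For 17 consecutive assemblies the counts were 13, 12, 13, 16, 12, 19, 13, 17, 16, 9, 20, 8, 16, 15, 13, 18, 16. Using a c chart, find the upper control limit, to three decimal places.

25.883

c̄ = (13 + 12 + 13 + 16 + 12 + 19 + 13 + 17 + 16 + 9 + 20 + 8 + 16 + 15 + 13 + 18 + 16) / 17 = 246 / 17 = 14.4706
UCL = c̄ + 3√c̄ = 14.4706 + 3 × √14.4706 = 14.4706 + 3 × 3.8040 = 25.8827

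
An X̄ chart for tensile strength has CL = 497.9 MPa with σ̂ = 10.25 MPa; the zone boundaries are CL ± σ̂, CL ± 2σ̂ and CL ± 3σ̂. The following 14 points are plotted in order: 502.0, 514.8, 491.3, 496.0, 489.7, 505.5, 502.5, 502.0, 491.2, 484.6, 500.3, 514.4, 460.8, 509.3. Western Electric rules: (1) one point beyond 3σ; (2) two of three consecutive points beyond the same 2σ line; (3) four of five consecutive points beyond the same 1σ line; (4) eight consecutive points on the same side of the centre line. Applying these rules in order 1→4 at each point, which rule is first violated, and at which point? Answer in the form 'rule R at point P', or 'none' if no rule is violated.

rule 1 at point 13

Zone of each point (C = within 1σ̂, B = 1σ̂–2σ̂, A = 2σ̂–3σ̂, * = beyond 3σ̂; sign = side of CL): 1:+C, 2:+B, 3:-C, 4:-C, 5:-C, 6:+C, 7:+C, 8:+C, 9:-C, 10:-B, 11:+C, 12:+B, 13:-*, 14:+B
Rule 1 (one point beyond the 3σ limits) is satisfied at point 13.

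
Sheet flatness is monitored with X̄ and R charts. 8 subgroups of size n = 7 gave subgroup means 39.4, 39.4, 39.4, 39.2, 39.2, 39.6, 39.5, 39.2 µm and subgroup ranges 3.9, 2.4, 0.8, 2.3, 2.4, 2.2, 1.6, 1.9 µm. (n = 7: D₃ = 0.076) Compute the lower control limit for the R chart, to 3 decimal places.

0.166

R̄ = (3.9 + 2.4 + 0.8 + 2.3 + 2.4 + 2.2 + 1.6 + 1.9) / 8 = 17.5000 / 8 = 2.1875
LCL_R = D₃·R̄ = 0.076 × 2.1875 = 0.1663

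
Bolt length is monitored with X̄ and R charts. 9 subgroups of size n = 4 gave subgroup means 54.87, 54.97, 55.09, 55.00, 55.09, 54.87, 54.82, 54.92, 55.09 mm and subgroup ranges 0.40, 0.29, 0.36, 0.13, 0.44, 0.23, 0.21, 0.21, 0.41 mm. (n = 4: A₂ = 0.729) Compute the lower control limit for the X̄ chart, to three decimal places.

X̄̄ = (54.87 + 54.97 + 55.09 + 55.00 + 55.09 + 54.87 + 54.82 + 54.92 + 55.09) / 9 = 494.7200 / 9 = 54.9689
R̄ = (0.40 + 0.29 + 0.36 + 0.13 + 0.44 + 0.23 + 0.21 + 0.21 + 0.41) / 9 = 2.6800 / 9 = 0.2978
LCL = X̄̄ − A₂·R̄ = 54.9689 − 0.729 × 0.2978 = 54.7518

54.752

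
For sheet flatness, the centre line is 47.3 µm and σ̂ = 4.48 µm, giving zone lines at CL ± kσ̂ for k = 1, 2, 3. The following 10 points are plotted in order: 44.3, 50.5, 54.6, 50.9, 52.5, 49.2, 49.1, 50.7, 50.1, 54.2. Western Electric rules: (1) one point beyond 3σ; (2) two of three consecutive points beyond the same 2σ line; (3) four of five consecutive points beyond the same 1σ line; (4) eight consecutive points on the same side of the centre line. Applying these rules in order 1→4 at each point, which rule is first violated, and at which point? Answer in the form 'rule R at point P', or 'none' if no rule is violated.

rule 4 at point 9

Zone of each point (C = within 1σ̂, B = 1σ̂–2σ̂, A = 2σ̂–3σ̂, * = beyond 3σ̂; sign = side of CL): 1:-C, 2:+C, 3:+B, 4:+C, 5:+B, 6:+C, 7:+C, 8:+C, 9:+C, 10:+B
Rule 4 (eight consecutive points on the same side of the centre line) is satisfied at point 9.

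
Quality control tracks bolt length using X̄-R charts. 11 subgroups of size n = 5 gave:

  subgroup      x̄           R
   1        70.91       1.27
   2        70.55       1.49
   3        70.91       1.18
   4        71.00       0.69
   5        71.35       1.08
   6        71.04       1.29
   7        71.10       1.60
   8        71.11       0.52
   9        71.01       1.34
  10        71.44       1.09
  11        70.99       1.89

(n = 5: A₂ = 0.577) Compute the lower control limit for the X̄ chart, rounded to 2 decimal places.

70.33

X̄̄ = (70.91 + 70.55 + 70.91 + 71.00 + 71.35 + 71.04 + 71.10 + 71.11 + 71.01 + 71.44 + 70.99) / 11 = 781.4100 / 11 = 71.0373
R̄ = (1.27 + 1.49 + 1.18 + 0.69 + 1.08 + 1.29 + 1.60 + 0.52 + 1.34 + 1.09 + 1.89) / 11 = 13.4400 / 11 = 1.2218
LCL = X̄̄ − A₂·R̄ = 71.0373 − 0.577 × 1.2218 = 70.3323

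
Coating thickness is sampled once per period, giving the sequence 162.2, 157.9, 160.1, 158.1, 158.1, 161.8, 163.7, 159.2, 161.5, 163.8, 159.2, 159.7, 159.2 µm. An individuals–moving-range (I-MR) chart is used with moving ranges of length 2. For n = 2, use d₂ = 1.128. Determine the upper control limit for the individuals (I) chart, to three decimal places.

X̄ = (162.2 + 157.9 + 160.1 + 158.1 + 158.1 + 161.8 + 163.7 + 159.2 + 161.5 + 163.8 + 159.2 + 159.7 + 159.2) / 13 = 160.3462
Moving ranges: 4.3, 2.2, 2.0, 0.0, 3.7, 1.9, 4.5, 2.3, 2.3, 4.6, 0.5, 0.5; M̄R̄ = 28.8000 / 12 = 2.4000
UCL = X̄ + 3·M̄R̄/d₂ = 160.3462 + 3 × 2.4000 / 1.128 = 166.7291

166.729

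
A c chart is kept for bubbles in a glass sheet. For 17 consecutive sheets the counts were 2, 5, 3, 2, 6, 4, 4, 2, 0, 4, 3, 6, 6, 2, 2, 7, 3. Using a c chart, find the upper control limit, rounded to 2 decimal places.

9.27

c̄ = (2 + 5 + 3 + 2 + 6 + 4 + 4 + 2 + 0 + 4 + 3 + 6 + 6 + 2 + 2 + 7 + 3) / 17 = 61 / 17 = 3.5882
UCL = c̄ + 3√c̄ = 3.5882 + 3 × √3.5882 = 3.5882 + 3 × 1.8943 = 9.2710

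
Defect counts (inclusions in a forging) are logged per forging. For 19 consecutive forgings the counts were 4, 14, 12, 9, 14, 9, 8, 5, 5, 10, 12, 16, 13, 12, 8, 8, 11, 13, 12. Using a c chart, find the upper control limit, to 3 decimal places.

19.874

c̄ = (4 + 14 + 12 + 9 + 14 + 9 + 8 + 5 + 5 + 10 + 12 + 16 + 13 + 12 + 8 + 8 + 11 + 13 + 12) / 19 = 195 / 19 = 10.2632
UCL = c̄ + 3√c̄ = 10.2632 + 3 × √10.2632 = 10.2632 + 3 × 3.2036 = 19.8740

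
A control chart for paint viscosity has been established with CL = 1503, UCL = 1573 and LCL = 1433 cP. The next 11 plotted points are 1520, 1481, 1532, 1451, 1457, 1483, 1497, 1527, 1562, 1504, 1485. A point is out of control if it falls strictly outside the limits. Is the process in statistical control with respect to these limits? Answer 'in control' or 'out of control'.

All 11 points lie within [1433, 1573].

in control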